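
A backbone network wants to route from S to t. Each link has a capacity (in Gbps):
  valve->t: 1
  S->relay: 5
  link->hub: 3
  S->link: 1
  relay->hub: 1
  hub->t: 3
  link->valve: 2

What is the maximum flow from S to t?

2

Augment S->link->valve->t: bottleneck 1. Total 1.
Augment S->relay->hub->t: bottleneck 1. Total 2.
No augmenting path remains in the residual graph.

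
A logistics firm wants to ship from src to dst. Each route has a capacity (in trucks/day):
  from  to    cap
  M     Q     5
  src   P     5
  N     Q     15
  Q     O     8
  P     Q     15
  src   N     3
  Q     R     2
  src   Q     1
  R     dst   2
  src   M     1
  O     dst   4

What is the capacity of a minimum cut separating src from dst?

Max flow = 6 (via 3 augmenting paths).
In the residual at optimum, the set reachable from src is {M, N, O, P, Q, src}.
Cut edges: Q->R (cap 2), O->dst (cap 4). Sum = 6.

6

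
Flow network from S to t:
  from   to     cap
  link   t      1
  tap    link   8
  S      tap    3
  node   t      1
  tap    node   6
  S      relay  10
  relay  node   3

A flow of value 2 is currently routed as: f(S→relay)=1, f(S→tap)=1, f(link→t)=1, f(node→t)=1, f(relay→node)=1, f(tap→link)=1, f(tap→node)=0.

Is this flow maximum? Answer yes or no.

Residual reachable from S: {S, link, node, relay, tap}; t is not reachable.
Saturated cut: node→t, link→t with total capacity 2 = current flow value. Flow is maximum.

Yes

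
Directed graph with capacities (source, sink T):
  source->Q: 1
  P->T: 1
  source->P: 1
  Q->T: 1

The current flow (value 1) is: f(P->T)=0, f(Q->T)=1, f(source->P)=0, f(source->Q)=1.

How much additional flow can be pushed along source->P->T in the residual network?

Residual capacities along the path: source->P: 1, P->T: 1.
Minimum is 1.

1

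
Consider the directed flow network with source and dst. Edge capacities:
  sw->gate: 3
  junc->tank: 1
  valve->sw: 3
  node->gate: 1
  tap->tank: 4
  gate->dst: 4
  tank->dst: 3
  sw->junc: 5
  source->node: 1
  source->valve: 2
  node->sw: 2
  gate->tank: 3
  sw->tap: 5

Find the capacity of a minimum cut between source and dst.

Max flow = 3 (via 2 augmenting paths).
In the residual at optimum, the set reachable from source is {source}.
Cut edges: source->node (cap 1), source->valve (cap 2). Sum = 3.

3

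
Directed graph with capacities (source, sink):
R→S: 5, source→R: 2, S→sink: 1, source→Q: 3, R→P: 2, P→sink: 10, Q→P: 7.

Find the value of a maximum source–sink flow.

5

Augment source→Q→P→sink: bottleneck 3. Total 3.
Augment source→R→P→sink: bottleneck 2. Total 5.
No augmenting path remains in the residual graph.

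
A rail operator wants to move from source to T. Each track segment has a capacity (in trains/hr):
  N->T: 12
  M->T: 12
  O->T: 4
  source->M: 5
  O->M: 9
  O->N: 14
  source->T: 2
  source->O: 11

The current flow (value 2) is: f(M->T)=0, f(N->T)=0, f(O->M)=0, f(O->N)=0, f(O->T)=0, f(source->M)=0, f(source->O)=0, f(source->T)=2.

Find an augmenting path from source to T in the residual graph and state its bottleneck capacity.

source->O->T, bottleneck 4

Residual along source->O->T: source->O: 11, O->T: 4.
Bottleneck = min = 4.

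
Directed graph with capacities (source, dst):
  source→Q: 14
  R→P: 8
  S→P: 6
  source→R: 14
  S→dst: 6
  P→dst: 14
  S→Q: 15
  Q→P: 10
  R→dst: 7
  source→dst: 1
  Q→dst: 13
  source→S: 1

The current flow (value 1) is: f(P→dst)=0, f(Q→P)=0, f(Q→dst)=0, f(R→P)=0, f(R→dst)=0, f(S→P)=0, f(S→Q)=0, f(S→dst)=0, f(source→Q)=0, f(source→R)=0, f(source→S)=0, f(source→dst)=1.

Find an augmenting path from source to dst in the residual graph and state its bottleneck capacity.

source→S→dst, bottleneck 1

Residual along source→S→dst: source→S: 1, S→dst: 6.
Bottleneck = min = 1.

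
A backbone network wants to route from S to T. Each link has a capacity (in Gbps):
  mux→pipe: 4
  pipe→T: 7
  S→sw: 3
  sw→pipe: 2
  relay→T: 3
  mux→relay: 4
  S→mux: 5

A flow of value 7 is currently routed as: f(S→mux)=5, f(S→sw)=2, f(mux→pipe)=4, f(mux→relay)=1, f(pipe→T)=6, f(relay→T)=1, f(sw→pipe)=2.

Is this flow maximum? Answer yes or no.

Residual reachable from S: {S, sw}; T is not reachable.
Saturated cut: S→mux, sw→pipe with total capacity 7 = current flow value. Flow is maximum.

Yes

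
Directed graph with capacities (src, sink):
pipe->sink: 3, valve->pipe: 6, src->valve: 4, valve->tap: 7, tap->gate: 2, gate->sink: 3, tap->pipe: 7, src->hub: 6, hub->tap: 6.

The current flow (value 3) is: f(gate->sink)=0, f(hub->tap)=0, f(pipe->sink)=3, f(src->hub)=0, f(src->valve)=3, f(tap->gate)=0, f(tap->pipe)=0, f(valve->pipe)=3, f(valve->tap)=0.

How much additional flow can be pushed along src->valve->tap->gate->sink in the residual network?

Residual capacities along the path: src->valve: 1, valve->tap: 7, tap->gate: 2, gate->sink: 3.
Minimum is 1.

1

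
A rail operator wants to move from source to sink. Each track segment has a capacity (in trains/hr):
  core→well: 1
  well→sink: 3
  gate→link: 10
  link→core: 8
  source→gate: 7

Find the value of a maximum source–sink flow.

1

Augment source→gate→link→core→well→sink: bottleneck 1. Total 1.
No augmenting path remains in the residual graph.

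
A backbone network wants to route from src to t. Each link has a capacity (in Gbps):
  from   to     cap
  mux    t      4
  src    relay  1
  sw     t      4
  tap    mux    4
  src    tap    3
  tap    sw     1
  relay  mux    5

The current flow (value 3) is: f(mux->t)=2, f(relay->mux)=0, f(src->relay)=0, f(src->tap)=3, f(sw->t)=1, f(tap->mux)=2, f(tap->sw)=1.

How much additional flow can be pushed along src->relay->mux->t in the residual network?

Residual capacities along the path: src->relay: 1, relay->mux: 5, mux->t: 2.
Minimum is 1.

1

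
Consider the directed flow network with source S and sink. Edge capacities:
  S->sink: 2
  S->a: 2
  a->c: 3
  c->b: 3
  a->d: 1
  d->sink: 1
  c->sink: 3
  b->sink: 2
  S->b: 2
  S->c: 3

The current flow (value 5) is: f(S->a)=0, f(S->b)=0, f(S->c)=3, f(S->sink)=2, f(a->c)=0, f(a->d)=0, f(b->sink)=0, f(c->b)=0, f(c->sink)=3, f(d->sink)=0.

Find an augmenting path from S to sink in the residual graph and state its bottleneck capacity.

S->b->sink, bottleneck 2

Residual along S->b->sink: S->b: 2, b->sink: 2.
Bottleneck = min = 2.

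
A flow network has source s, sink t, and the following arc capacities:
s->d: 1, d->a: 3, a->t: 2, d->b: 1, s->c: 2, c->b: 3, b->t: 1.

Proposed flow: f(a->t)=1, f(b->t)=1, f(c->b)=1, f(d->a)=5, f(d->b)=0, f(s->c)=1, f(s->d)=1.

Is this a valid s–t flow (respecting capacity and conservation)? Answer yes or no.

No

Capacity violated on d->a: flow 5 > capacity 3.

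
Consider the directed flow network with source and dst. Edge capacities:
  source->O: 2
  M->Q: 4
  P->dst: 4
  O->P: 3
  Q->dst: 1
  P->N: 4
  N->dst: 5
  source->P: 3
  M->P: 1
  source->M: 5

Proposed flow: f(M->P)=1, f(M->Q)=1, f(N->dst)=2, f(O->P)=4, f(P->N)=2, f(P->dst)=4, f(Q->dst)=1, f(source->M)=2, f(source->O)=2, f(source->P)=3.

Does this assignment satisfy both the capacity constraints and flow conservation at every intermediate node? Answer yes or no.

Capacity violated on O->P: flow 4 > capacity 3.

No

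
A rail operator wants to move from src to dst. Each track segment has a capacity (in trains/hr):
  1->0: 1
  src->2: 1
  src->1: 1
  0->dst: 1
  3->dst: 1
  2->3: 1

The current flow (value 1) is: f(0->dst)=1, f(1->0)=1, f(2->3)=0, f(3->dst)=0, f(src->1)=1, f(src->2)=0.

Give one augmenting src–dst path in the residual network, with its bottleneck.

src->2->3->dst, bottleneck 1

Residual along src->2->3->dst: src->2: 1, 2->3: 1, 3->dst: 1.
Bottleneck = min = 1.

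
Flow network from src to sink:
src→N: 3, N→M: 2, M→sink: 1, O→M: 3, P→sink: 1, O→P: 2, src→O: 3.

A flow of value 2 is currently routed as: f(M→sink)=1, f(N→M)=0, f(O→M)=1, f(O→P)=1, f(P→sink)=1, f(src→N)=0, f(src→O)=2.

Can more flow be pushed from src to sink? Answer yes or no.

Residual reachable from src: {M, N, O, P, src}; sink is not reachable.
Saturated cut: P→sink, M→sink with total capacity 2 = current flow value. Flow is maximum.

No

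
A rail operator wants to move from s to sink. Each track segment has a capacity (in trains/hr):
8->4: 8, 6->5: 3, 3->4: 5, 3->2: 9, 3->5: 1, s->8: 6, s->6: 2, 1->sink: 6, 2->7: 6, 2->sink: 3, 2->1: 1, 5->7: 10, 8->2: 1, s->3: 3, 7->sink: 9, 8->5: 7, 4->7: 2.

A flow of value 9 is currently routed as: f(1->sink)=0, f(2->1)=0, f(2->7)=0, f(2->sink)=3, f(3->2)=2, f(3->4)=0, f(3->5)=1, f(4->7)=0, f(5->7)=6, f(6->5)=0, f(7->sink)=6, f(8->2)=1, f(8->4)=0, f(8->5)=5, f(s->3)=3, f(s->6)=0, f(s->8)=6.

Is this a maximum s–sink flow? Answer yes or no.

No

Residual path s->6->5->7->sink has bottleneck 2 > 0.
Pushing 2 along it raises the flow to 11, so the given flow is not maximum.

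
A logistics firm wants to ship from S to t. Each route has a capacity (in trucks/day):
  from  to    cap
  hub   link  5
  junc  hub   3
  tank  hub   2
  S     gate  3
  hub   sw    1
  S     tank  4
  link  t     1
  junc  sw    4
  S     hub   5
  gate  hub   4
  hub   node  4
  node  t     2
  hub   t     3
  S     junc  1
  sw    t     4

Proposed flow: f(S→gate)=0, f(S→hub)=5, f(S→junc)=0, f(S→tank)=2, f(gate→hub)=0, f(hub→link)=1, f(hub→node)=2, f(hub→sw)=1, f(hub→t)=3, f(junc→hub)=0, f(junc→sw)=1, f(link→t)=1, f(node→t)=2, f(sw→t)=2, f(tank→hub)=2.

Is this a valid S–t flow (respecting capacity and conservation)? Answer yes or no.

Conservation fails at junc: inflow 0 ≠ outflow 1.

No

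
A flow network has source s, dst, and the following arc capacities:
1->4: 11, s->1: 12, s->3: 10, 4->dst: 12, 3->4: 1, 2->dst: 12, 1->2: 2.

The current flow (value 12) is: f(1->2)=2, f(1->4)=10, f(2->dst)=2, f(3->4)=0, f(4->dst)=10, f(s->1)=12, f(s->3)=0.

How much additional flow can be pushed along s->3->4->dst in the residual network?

1

Residual capacities along the path: s->3: 10, 3->4: 1, 4->dst: 2.
Minimum is 1.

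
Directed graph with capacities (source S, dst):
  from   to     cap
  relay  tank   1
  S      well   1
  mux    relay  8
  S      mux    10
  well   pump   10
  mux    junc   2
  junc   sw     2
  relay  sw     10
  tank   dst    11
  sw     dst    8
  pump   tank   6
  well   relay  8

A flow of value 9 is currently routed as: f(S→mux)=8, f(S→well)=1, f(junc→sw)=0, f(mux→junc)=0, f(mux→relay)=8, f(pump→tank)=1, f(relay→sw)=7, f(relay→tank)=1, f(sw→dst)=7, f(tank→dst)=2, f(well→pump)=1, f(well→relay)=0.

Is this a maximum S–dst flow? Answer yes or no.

No

Residual path S→mux→junc→sw→dst has bottleneck 1 > 0.
Pushing 1 along it raises the flow to 10, so the given flow is not maximum.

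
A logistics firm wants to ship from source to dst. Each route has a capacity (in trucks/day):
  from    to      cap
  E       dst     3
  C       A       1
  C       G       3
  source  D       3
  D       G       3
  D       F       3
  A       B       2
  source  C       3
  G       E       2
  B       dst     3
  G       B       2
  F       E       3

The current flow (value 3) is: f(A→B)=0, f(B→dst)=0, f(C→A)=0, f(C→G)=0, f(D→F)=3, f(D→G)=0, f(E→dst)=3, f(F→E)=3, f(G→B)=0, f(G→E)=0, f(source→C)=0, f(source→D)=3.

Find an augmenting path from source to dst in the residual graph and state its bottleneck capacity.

source→C→G→B→dst, bottleneck 2

Residual along source→C→G→B→dst: source→C: 3, C→G: 3, G→B: 2, B→dst: 3.
Bottleneck = min = 2.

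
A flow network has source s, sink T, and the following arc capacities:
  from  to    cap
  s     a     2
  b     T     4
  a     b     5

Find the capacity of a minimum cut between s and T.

Max flow = 2 (via 1 augmenting path).
In the residual at optimum, the set reachable from s is {s}.
Cut edges: s→a (cap 2). Sum = 2.

2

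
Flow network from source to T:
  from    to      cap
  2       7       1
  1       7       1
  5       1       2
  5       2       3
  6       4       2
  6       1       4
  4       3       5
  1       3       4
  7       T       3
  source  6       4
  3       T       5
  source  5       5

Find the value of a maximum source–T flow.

Augment source→6→4→3→T: bottleneck 2. Total 2.
Augment source→6→1→3→T: bottleneck 2. Total 4.
Augment source→5→1→3→T: bottleneck 1. Total 5.
Augment source→5→1→7→T: bottleneck 1. Total 6.
Augment source→5→2→7→T: bottleneck 1. Total 7.
No augmenting path remains in the residual graph.

7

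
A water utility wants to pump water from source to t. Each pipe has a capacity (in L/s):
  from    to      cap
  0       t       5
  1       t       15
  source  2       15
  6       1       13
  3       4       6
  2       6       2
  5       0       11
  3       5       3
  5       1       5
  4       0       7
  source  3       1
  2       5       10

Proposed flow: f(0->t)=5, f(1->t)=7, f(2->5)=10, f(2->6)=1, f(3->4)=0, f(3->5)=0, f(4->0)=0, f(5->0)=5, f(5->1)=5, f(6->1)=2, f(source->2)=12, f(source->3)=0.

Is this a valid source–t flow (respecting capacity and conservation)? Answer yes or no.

Conservation fails at 2: inflow 12 ≠ outflow 11.

No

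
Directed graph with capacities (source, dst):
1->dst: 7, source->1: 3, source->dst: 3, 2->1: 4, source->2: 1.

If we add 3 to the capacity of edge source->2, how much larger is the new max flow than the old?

3

Original max flow = 7.
After raising cap(source->2), augmenting paths through that edge carry 3 more units.
New max flow = 10. Increase = 3.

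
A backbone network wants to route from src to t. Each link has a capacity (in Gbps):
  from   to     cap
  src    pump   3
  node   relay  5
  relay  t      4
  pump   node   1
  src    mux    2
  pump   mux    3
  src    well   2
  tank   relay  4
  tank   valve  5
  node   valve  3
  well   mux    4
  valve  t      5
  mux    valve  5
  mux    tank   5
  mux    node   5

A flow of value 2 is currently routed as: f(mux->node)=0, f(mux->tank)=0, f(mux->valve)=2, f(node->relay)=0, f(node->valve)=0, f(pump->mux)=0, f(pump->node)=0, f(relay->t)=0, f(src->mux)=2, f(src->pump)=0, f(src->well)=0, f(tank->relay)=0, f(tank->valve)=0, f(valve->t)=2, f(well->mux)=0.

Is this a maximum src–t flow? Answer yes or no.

No

Residual path src->pump->mux->valve->t has bottleneck 3 > 0.
Pushing 3 along it raises the flow to 5, so the given flow is not maximum.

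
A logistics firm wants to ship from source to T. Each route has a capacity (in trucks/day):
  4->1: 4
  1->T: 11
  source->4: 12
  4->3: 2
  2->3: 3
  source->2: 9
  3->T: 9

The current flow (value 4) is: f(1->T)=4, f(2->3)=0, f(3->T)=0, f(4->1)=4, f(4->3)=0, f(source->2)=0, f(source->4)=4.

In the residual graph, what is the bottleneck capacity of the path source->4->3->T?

Residual capacities along the path: source->4: 8, 4->3: 2, 3->T: 9.
Minimum is 2.

2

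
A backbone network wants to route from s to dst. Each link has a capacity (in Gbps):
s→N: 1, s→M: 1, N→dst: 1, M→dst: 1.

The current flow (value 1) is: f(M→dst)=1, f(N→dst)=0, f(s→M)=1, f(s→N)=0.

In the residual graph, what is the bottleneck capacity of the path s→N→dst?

Residual capacities along the path: s→N: 1, N→dst: 1.
Minimum is 1.

1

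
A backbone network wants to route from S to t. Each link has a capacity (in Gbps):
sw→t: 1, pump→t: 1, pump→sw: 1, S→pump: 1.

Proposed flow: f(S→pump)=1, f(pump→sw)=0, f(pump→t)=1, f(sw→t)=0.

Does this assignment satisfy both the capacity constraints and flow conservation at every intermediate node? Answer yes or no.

Every edge has 0 ≤ f(e) ≤ cap(e).
At each intermediate node, inflow equals outflow.

Yes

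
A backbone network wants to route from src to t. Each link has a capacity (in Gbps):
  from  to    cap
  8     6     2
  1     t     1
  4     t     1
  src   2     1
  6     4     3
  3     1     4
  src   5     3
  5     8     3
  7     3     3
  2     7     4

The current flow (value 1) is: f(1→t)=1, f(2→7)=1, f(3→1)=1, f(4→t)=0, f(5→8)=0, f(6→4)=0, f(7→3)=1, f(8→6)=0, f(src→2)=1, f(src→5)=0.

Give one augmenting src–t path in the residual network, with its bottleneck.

Residual along src→5→8→6→4→t: src→5: 3, 5→8: 3, 8→6: 2, 6→4: 3, 4→t: 1.
Bottleneck = min = 1.

src→5→8→6→4→t, bottleneck 1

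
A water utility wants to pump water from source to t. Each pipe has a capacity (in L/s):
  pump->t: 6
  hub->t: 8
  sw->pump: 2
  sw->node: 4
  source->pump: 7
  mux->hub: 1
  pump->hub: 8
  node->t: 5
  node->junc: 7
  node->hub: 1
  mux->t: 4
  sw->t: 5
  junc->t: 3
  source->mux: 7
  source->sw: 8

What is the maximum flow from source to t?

20

Augment source->sw->t: bottleneck 5. Total 5.
Augment source->mux->t: bottleneck 4. Total 9.
Augment source->pump->t: bottleneck 6. Total 15.
Augment source->sw->node->t: bottleneck 3. Total 18.
Augment source->mux->hub->t: bottleneck 1. Total 19.
Augment source->pump->hub->t: bottleneck 1. Total 20.
No augmenting path remains in the residual graph.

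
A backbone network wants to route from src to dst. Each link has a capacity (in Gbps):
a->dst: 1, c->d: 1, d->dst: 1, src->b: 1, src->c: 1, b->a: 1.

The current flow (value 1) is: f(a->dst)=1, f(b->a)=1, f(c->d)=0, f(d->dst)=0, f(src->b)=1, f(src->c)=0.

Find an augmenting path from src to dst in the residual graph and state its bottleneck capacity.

Residual along src->c->d->dst: src->c: 1, c->d: 1, d->dst: 1.
Bottleneck = min = 1.

src->c->d->dst, bottleneck 1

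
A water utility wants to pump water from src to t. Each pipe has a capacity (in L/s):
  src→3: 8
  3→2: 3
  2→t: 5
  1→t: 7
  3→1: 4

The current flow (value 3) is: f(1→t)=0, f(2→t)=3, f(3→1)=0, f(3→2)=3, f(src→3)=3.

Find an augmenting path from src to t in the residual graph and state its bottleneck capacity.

src→3→1→t, bottleneck 4

Residual along src→3→1→t: src→3: 5, 3→1: 4, 1→t: 7.
Bottleneck = min = 4.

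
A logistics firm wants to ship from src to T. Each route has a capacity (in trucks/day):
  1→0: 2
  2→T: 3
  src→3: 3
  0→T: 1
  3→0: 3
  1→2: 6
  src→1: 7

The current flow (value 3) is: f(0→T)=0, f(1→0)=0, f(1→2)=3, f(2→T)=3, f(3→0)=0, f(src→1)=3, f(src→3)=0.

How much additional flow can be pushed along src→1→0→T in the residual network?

1

Residual capacities along the path: src→1: 4, 1→0: 2, 0→T: 1.
Minimum is 1.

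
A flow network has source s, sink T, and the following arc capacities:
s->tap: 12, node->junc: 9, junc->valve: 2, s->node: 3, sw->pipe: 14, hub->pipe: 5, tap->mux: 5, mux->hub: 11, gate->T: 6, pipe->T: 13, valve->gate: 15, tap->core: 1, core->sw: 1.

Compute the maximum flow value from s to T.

8

Augment s->node->junc->valve->gate->T: bottleneck 2. Total 2.
Augment s->tap->mux->hub->pipe->T: bottleneck 5. Total 7.
Augment s->tap->core->sw->pipe->T: bottleneck 1. Total 8.
No augmenting path remains in the residual graph.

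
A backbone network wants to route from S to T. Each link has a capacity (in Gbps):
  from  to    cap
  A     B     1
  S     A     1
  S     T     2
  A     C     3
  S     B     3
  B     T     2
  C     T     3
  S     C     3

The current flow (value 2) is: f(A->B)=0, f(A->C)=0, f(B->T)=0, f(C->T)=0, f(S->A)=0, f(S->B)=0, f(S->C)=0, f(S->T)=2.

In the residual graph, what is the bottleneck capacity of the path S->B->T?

2

Residual capacities along the path: S->B: 3, B->T: 2.
Minimum is 2.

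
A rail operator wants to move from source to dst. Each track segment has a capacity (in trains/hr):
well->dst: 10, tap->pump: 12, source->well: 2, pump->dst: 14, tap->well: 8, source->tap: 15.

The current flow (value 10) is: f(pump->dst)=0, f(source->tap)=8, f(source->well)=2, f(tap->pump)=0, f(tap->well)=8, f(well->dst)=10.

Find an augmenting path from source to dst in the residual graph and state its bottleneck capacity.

source->tap->pump->dst, bottleneck 7

Residual along source->tap->pump->dst: source->tap: 7, tap->pump: 12, pump->dst: 14.
Bottleneck = min = 7.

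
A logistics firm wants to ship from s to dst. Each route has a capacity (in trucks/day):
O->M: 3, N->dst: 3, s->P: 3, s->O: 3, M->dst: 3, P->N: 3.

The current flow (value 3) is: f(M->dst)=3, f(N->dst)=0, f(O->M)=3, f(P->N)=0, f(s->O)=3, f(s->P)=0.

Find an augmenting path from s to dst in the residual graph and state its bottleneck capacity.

s->P->N->dst, bottleneck 3

Residual along s->P->N->dst: s->P: 3, P->N: 3, N->dst: 3.
Bottleneck = min = 3.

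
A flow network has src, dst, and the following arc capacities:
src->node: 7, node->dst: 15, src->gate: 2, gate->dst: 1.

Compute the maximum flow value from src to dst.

Augment src->node->dst: bottleneck 7. Total 7.
Augment src->gate->dst: bottleneck 1. Total 8.
No augmenting path remains in the residual graph.

8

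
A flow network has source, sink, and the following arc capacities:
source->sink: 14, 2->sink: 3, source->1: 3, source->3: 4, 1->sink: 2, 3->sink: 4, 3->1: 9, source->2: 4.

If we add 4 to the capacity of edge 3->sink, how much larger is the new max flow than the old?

Original max flow = 23.
Edge 3->sink does not cross the min cut (source side {1, 2, source}), so extra capacity there cannot help.
New max flow = 23. Increase = 0.

0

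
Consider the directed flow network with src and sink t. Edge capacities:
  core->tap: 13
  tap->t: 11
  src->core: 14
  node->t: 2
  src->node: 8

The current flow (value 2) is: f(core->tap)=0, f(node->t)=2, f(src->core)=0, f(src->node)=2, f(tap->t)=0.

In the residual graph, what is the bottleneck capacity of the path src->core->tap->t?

Residual capacities along the path: src->core: 14, core->tap: 13, tap->t: 11.
Minimum is 11.

11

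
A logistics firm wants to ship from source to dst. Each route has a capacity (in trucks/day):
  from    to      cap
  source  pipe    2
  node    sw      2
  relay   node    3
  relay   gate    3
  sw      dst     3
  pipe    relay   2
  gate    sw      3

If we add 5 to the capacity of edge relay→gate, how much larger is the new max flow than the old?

Original max flow = 2.
Edge relay→gate does not cross the min cut (source side {source}), so extra capacity there cannot help.
New max flow = 2. Increase = 0.

0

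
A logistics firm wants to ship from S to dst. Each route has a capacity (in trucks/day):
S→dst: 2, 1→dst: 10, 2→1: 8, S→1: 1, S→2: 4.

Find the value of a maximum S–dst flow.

7

Augment S→dst: bottleneck 2. Total 2.
Augment S→1→dst: bottleneck 1. Total 3.
Augment S→2→1→dst: bottleneck 4. Total 7.
No augmenting path remains in the residual graph.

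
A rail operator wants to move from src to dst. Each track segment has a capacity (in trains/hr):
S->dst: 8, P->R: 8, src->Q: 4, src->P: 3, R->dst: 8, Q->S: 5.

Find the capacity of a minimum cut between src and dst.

Max flow = 7 (via 2 augmenting paths).
In the residual at optimum, the set reachable from src is {src}.
Cut edges: src->Q (cap 4), src->P (cap 3). Sum = 7.

7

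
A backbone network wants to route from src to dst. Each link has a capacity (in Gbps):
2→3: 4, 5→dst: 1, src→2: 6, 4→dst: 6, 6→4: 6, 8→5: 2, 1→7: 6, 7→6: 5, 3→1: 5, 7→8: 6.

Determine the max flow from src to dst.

4

Augment src→2→3→1→7→6→4→dst: bottleneck 4. Total 4.
No augmenting path remains in the residual graph.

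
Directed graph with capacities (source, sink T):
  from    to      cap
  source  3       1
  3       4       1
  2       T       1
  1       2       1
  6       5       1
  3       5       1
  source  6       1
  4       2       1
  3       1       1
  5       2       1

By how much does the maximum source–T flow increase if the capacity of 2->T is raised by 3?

1

Original max flow = 1.
After raising cap(2->T), augmenting paths through that edge carry 1 more unit.
New max flow = 2. Increase = 1.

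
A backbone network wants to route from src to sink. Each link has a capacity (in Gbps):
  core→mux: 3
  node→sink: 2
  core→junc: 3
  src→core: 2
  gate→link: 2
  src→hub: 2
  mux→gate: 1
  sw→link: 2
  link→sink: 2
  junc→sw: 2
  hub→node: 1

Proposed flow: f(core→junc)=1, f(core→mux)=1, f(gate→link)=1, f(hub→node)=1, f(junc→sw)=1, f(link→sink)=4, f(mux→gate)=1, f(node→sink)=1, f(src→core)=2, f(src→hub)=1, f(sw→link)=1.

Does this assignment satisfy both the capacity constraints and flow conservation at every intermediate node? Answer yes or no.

Capacity violated on link→sink: flow 4 > capacity 2.

No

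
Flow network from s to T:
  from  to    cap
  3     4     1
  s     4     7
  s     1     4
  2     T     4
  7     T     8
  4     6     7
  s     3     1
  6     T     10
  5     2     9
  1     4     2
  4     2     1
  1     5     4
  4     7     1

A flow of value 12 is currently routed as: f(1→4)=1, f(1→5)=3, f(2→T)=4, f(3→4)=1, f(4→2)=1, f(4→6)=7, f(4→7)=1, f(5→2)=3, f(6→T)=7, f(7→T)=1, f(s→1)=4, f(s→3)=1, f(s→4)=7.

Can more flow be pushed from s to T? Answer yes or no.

No

Residual reachable from s: {s}; T is not reachable.
Saturated cut: s→1, s→3, s→4 with total capacity 12 = current flow value. Flow is maximum.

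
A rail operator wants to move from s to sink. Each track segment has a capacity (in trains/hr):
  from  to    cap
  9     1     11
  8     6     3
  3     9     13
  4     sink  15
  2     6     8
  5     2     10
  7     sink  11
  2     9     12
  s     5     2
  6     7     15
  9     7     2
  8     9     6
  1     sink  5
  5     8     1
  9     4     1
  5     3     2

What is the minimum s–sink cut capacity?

2

Max flow = 2 (via 2 augmenting paths).
In the residual at optimum, the set reachable from s is {s}.
Cut edges: s→5 (cap 2). Sum = 2.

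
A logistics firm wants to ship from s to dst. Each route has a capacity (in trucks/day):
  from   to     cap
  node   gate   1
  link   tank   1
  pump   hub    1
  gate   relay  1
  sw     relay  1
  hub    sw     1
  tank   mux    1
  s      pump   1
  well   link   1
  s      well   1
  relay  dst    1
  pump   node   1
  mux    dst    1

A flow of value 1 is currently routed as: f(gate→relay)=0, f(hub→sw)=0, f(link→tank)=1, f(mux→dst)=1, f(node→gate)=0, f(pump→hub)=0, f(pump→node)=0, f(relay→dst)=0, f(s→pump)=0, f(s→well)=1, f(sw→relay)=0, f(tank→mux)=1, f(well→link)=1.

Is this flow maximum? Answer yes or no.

No

Residual path s→pump→hub→sw→relay→dst has bottleneck 1 > 0.
Pushing 1 along it raises the flow to 2, so the given flow is not maximum.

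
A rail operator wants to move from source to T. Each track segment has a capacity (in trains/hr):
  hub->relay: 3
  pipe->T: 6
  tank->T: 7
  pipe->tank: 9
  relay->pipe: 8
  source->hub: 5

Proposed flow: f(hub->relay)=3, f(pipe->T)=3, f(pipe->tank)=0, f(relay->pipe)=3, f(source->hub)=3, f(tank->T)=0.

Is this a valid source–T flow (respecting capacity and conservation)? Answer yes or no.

Every edge has 0 ≤ f(e) ≤ cap(e).
At each intermediate node, inflow equals outflow.

Yes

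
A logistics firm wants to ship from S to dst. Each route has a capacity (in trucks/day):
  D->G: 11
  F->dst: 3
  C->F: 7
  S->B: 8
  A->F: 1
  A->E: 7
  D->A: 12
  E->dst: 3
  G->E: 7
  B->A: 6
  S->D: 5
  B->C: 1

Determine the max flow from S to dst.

5

Augment S->D->G->E->dst: bottleneck 3. Total 3.
Augment S->D->A->F->dst: bottleneck 1. Total 4.
Augment S->B->C->F->dst: bottleneck 1. Total 5.
No augmenting path remains in the residual graph.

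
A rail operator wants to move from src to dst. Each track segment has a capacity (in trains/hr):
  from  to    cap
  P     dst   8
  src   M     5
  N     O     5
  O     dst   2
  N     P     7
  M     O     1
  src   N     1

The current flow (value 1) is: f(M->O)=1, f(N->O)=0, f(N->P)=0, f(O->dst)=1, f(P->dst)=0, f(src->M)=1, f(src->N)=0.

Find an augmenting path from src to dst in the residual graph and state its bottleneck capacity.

src->N->O->dst, bottleneck 1

Residual along src->N->O->dst: src->N: 1, N->O: 5, O->dst: 1.
Bottleneck = min = 1.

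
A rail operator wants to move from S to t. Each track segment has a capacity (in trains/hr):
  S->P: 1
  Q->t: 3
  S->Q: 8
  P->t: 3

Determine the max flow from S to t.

4

Augment S->Q->t: bottleneck 3. Total 3.
Augment S->P->t: bottleneck 1. Total 4.
No augmenting path remains in the residual graph.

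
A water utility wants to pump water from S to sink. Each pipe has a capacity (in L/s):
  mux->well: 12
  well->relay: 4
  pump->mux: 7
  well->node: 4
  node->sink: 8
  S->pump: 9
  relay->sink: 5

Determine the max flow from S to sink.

7

Augment S->pump->mux->well->node->sink: bottleneck 4. Total 4.
Augment S->pump->mux->well->relay->sink: bottleneck 3. Total 7.
No augmenting path remains in the residual graph.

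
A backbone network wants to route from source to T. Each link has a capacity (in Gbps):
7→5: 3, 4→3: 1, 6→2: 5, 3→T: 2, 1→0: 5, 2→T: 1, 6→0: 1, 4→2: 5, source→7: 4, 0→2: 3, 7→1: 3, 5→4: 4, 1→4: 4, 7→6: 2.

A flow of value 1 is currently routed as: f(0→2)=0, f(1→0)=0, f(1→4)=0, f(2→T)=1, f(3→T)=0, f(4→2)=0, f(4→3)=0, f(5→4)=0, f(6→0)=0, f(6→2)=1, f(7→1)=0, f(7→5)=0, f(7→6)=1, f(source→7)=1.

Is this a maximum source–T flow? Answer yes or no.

No

Residual path source→7→5→4→3→T has bottleneck 1 > 0.
Pushing 1 along it raises the flow to 2, so the given flow is not maximum.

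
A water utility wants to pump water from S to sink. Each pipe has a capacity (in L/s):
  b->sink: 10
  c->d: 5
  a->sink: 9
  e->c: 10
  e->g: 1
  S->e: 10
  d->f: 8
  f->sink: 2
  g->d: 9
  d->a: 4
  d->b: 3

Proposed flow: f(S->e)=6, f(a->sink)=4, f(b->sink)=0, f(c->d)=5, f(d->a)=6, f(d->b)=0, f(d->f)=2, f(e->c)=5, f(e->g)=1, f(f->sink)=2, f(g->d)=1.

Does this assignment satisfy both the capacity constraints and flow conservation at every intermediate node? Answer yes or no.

No

Capacity violated on d->a: flow 6 > capacity 4.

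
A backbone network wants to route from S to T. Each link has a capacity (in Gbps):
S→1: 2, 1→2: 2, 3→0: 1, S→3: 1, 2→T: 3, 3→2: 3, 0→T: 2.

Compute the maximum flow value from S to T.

3

Augment S→1→2→T: bottleneck 2. Total 2.
Augment S→3→2→T: bottleneck 1. Total 3.
No augmenting path remains in the residual graph.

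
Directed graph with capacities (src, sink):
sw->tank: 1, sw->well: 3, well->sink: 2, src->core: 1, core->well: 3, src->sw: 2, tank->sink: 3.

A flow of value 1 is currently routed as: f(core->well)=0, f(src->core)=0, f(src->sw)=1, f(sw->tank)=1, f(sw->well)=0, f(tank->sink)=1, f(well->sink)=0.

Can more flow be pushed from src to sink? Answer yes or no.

Residual path src->sw->well->sink has bottleneck 1 > 0.
Pushing 1 along it raises the flow to 2, so the given flow is not maximum.

Yes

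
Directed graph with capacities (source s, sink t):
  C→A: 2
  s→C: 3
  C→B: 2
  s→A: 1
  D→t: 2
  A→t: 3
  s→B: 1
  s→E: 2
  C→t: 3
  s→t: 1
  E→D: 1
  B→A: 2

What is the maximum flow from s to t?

Augment s→t: bottleneck 1. Total 1.
Augment s→C→t: bottleneck 3. Total 4.
Augment s→A→t: bottleneck 1. Total 5.
Augment s→E→D→t: bottleneck 1. Total 6.
Augment s→B→A→t: bottleneck 1. Total 7.
No augmenting path remains in the residual graph.

7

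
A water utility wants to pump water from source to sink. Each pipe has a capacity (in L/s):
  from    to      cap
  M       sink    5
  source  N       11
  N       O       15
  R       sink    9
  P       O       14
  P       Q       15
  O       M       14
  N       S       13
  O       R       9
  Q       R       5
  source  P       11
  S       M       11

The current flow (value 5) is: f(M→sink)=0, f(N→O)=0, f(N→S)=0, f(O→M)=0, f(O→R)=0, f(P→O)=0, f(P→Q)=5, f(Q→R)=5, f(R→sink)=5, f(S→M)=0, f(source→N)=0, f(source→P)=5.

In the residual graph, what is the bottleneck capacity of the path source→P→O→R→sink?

4

Residual capacities along the path: source→P: 6, P→O: 14, O→R: 9, R→sink: 4.
Minimum is 4.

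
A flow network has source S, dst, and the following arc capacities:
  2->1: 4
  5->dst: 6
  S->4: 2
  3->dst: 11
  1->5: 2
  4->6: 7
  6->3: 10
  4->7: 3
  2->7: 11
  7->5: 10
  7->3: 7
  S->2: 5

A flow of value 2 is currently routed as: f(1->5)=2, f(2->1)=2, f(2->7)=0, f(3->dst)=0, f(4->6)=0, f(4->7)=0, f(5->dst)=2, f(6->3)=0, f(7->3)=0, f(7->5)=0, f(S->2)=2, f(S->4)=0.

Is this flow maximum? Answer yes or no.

No

Residual path S->2->7->5->dst has bottleneck 3 > 0.
Pushing 3 along it raises the flow to 5, so the given flow is not maximum.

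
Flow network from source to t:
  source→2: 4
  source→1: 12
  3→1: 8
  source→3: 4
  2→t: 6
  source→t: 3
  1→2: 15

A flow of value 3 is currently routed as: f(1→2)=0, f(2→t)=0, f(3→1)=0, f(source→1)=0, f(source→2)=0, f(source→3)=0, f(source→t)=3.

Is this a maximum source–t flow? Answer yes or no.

Residual path source→2→t has bottleneck 4 > 0.
Pushing 4 along it raises the flow to 7, so the given flow is not maximum.

No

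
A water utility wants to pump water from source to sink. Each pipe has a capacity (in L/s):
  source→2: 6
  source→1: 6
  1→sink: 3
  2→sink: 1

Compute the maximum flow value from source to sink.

4

Augment source→2→sink: bottleneck 1. Total 1.
Augment source→1→sink: bottleneck 3. Total 4.
No augmenting path remains in the residual graph.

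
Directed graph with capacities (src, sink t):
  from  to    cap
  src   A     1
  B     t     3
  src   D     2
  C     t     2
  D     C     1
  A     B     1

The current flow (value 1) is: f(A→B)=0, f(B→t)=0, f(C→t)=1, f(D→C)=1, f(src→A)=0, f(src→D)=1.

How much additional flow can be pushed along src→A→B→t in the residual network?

1

Residual capacities along the path: src→A: 1, A→B: 1, B→t: 3.
Minimum is 1.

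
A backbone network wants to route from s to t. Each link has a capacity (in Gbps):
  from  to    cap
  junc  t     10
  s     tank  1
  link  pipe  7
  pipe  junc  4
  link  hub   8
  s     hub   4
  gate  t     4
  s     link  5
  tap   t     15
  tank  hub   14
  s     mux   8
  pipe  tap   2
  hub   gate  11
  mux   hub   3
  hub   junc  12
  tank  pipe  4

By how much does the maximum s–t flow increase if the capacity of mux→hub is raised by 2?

Original max flow = 13.
After raising cap(mux→hub), augmenting paths through that edge carry 2 more units.
New max flow = 15. Increase = 2.

2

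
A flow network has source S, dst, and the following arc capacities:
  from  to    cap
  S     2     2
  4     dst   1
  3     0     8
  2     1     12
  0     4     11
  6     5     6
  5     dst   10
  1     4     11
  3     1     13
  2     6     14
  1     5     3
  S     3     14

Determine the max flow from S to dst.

Augment S->2->6->5->dst: bottleneck 2. Total 2.
Augment S->3->1->5->dst: bottleneck 3. Total 5.
Augment S->3->1->4->dst: bottleneck 1. Total 6.
No augmenting path remains in the residual graph.

6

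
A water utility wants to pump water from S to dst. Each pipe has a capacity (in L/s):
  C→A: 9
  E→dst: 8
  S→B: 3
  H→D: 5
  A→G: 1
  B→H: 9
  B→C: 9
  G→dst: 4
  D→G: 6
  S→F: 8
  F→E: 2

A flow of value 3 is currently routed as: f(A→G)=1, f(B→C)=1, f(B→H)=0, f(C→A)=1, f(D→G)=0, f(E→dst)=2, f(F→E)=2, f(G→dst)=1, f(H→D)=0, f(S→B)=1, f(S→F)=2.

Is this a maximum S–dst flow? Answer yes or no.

No

Residual path S→B→H→D→G→dst has bottleneck 2 > 0.
Pushing 2 along it raises the flow to 5, so the given flow is not maximum.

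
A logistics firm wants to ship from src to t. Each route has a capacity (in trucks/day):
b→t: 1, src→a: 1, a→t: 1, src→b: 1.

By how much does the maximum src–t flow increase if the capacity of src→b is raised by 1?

Original max flow = 2.
Even with extra capacity on src→b, another cut of capacity 2 remains binding.
New max flow = 2. Increase = 0.

0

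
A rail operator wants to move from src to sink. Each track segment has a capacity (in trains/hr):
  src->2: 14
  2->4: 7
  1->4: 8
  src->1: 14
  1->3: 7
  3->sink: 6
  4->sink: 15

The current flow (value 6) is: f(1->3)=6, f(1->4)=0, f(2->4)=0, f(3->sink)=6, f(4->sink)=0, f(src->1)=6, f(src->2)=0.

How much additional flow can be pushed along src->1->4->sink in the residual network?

8

Residual capacities along the path: src->1: 8, 1->4: 8, 4->sink: 15.
Minimum is 8.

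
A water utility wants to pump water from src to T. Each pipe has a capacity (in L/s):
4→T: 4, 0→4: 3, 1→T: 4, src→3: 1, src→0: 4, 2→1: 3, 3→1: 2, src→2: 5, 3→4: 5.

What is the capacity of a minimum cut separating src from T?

Max flow = 7 (via 3 augmenting paths).
In the residual at optimum, the set reachable from src is {0, 2, src}.
Cut edges: src→3 (cap 1), 2→1 (cap 3), 0→4 (cap 3). Sum = 7.

7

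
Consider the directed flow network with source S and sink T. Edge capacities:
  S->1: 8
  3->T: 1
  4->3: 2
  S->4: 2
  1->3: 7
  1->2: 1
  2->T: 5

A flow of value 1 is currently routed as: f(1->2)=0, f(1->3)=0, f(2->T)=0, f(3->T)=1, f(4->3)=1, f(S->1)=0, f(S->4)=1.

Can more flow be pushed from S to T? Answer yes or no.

Residual path S->1->2->T has bottleneck 1 > 0.
Pushing 1 along it raises the flow to 2, so the given flow is not maximum.

Yes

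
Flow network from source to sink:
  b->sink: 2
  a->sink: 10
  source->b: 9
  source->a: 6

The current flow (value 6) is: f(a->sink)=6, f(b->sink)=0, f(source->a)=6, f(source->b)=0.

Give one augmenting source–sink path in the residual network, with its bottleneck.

Residual along source->b->sink: source->b: 9, b->sink: 2.
Bottleneck = min = 2.

source->b->sink, bottleneck 2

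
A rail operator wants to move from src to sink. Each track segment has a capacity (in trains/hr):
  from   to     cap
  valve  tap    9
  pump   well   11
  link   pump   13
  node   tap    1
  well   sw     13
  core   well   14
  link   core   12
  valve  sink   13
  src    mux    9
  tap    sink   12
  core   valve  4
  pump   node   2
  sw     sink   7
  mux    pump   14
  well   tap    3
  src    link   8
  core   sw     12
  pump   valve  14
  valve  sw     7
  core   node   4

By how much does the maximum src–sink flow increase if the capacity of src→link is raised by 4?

4

Original max flow = 17.
After raising cap(src→link), augmenting paths through that edge carry 4 more units.
New max flow = 21. Increase = 4.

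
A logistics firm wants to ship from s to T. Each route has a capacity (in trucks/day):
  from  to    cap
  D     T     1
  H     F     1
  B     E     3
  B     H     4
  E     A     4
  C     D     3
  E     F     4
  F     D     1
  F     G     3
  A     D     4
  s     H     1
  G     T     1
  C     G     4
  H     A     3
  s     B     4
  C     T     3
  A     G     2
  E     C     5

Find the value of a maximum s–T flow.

5

Augment s→B→E→C→T: bottleneck 3. Total 3.
Augment s→H→F→D→T: bottleneck 1. Total 4.
Augment s→B→H→A→G→T: bottleneck 1. Total 5.
No augmenting path remains in the residual graph.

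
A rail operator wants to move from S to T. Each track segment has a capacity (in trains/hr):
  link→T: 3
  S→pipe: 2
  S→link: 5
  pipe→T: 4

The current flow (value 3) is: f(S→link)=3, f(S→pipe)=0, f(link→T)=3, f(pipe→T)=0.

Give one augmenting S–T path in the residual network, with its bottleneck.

S→pipe→T, bottleneck 2

Residual along S→pipe→T: S→pipe: 2, pipe→T: 4.
Bottleneck = min = 2.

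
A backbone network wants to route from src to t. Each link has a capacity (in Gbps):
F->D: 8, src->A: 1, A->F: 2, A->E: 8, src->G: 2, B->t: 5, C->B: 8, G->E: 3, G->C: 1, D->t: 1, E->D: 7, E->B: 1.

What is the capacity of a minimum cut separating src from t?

Max flow = 3 (via 3 augmenting paths).
In the residual at optimum, the set reachable from src is {src}.
Cut edges: src->A (cap 1), src->G (cap 2). Sum = 3.

3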